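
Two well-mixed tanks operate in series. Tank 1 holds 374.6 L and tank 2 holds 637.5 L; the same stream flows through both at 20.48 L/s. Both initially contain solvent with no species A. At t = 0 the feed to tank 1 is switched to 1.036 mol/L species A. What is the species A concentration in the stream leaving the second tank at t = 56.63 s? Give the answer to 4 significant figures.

0.6954 mol/L

Each tank obeys Vᵢ dCᵢ/dt = Q(Cᵢ₋₁ − Cᵢ), so τᵢ = Vᵢ/Q.
τ₁ = 374.6/20.48 = 18.2910 s; τ₂ = 637.5/20.48 = 31.1279 s.
Solving the cascade with C₁(0)=C₂(0)=0 gives C₂(t) = C_in[1 − (τ₁ e^(−t/τ₁) − τ₂ e^(−t/τ₂))/(τ₁ − τ₂)].
At t = 56.63: e^(−t/τ₁) = 0.0452272, e^(−t/τ₂) = 0.162145.
C₂ = 1.036·[1 − (18.2910·0.0452272 − 31.1279·0.162145)/(-12.8369)] = 1.036·0.671263 = 0.695428 mol/L.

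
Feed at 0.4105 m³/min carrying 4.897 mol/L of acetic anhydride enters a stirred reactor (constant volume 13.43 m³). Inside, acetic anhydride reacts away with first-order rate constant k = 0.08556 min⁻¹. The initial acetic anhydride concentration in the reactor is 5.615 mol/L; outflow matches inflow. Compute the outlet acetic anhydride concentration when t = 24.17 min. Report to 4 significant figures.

1.550 mol/L

V dC/dt = Q(C_in − C) − k V C.
This is linear with rate a = Q/V + k = 0.116126 min⁻¹.
C_ss = Q C_in/(Q + kV) = 1.28896 mol/L; C(t) = C_ss + (C₀ − C_ss) e^(−a t).
C(24.17) = 1.28896 + (4.32604)·e^(−0.116126·24.17) = 1.28896 + (4.32604)·0.0604002 = 1.55025 mol/L.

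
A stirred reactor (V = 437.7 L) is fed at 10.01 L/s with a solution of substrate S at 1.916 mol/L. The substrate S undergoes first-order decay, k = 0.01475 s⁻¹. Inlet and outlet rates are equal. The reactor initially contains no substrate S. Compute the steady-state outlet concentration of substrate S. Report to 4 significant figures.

Species balance: V dC/dt = Q C_in − Q C − k V C.
At steady state: 0 = Q C_in − (Q + kV) C_ss, so C_ss = Q C_in/(Q + kV).
C_ss = 10.01·1.916/(10.01 + 0.01475·437.7) = 19.1792/16.4661 = 1.16477 mol/L.

1.165 mol/L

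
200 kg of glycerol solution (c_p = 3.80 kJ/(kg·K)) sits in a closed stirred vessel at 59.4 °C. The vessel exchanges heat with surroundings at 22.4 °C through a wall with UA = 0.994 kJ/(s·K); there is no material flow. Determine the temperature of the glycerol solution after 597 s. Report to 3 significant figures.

Heat balance on the well-mixed liquid: M c_p dT/dt = −UA(T − T_amb).
dT/dt = (T_ss − T)/τ with T_ss = T_amb = 22.400 °C, τ = M c_p/UA = 200·3.80/0.994 = 764.59 s.
This is linear first-order; T(t) = T_ss + (T₀ − T_ss) e^(−t/τ).
T(597) = 22.400 + (37.000)·0.45803 = 39.347 °C.

39.3 °C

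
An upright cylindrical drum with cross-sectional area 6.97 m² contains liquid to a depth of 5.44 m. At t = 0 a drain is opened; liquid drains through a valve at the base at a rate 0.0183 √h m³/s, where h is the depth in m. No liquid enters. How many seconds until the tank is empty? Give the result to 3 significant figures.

1780 s

With no inflow, A dh/dt = −0.0183 √h.
∫ h^(−1/2) dh = −(0.0183/A) ∫ dt, giving 2√h = 2√h₀ − (0.0183/A) t.
Set h = 0: 2√h₀ = (0.0183/A) t_empty ⇒ t_empty = 2A√h₀/0.0183.
t_empty = 2·6.97·√5.44/0.0183 = 13.940·2.3324/0.0183 = 1776.7 s.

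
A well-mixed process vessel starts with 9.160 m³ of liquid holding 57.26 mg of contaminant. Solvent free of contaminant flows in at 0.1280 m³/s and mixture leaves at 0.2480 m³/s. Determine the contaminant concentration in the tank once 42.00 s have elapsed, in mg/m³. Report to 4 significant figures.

Let m(t) be the amount of contaminant. Volume: V(t) = V₀ + (Q_in − Q_out) t = 9.160 − 0.120000 t; V(42.00) = 4.12000 m³.
Solute balance: dm/dt = 0 − Q_out C = −Q_out m/V(t).
Separate: dm/m = −Q_out dt/V(t) ⇒ ln(m/m₀) = −(Q_out/(Q_in−Q_out)) ln(V/V₀).
m = m₀ (V₀/V)^(Q_out/(Q_in−Q_out)) = 57.26 × (9.160/4.12000)^(-2.06667) = 10.9830 mg.
C = m/V = 10.9830/4.12000 = 2.66578 mg/m³.

2.666 mg/m³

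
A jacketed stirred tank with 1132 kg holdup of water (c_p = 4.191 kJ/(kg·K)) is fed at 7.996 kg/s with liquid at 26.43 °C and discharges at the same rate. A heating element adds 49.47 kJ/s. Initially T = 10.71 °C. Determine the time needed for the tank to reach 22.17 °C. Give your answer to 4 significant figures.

155.4 s

First-law balance (no shaft work): M c_p dT/dt = ṁ c_p (T_in − T) + 49.47.
τ = M/ṁ = 141.571 s; T_ss = T_in + Q̇/(ṁ c_p) = 27.9062 °C.
T(t) = T_ss + (T₀ − T_ss) e^(−t/τ). Set T = 22.17:
e^(−t/τ) = (22.17 − 27.9062)/(10.71 − 27.9062) = 0.333575
t = −141.571 · ln(0.333575) = 155.429 s.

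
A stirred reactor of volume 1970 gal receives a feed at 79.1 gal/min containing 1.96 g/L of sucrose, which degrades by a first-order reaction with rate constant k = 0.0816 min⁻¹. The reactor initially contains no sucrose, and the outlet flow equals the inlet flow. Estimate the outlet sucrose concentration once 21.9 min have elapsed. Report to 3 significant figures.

0.601 g/L

V dC/dt = Q(C_in − C) − k V C.
This is linear with rate a = Q/V + k = 0.12175 min⁻¹.
C_ss = Q C_in/(Q + kV) = 0.64638 g/L; C(t) = C_ss + (C₀ − C_ss) e^(−a t).
C(21.9) = 0.64638 + (-0.64638)·e^(−0.12175·21.9) = 0.64638 + (-0.64638)·0.069504 = 0.60146 g/L.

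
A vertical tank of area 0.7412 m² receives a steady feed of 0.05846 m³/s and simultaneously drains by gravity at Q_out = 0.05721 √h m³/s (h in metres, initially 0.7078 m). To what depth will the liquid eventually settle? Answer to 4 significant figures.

1.044 m

Level balance: A dh/dt = 0.05846 − 0.05721 √h. Setting dh/dt = 0:
Q_in = 0.05721 √h_ss ⇒ √h_ss = 0.05846/0.05721 = 1.02185.
h_ss = 1.02185² = 1.04418 m. (Since h₀ = 0.7078 m < h_ss, the level will rise toward this value.)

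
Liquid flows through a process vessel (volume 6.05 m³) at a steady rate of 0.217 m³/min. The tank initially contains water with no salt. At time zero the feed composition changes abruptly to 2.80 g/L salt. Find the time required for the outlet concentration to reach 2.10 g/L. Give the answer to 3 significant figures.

38.7 min

Species balance: V dC/dt = Q(C_in − C) ⇒ τ = V/Q = 27.880 min.
C(t) = C_in + (C₀ − C_in) e^(−t/τ). Set C = 2.10 and solve for t:
e^(−t/τ) = (C − C_in)/(C₀ − C_in) = (2.10 − 2.80)/(0 − 2.80) = 0.25000
t = −τ ln(…) = 27.880 × 1.3863 = 38.650 min.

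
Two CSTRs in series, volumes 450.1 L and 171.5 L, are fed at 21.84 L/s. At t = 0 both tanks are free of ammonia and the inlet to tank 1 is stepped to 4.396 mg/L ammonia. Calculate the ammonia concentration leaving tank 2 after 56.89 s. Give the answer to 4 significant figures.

Time constants: τᵢ = Vᵢ/Q for each well-mixed tank.
τ₁ = 450.1/21.84 = 20.6090 s; τ₂ = 171.5/21.84 = 7.85256 s.
Solving the cascade with C₁(0)=C₂(0)=0 gives C₂(t) = C_in[1 − (τ₁ e^(−t/τ₁) − τ₂ e^(−t/τ₂))/(τ₁ − τ₂)].
At t = 56.89: e^(−t/τ₁) = 0.0632634, e^(−t/τ₂) = 0.000713900.
C₂ = 4.396·[1 − (20.6090·0.0632634 − 7.85256·0.000713900)/(12.7564)] = 4.396·0.898232 = 3.94863 mg/L.

3.949 mg/L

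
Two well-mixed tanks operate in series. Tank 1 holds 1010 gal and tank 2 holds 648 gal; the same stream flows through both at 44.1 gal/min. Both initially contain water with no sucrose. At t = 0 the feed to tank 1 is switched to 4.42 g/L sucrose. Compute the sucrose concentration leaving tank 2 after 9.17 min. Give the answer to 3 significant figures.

0.396 g/L

Time constants: τᵢ = Vᵢ/Q for each well-mixed tank.
τ₁ = 1010/44.1 = 22.902 min; τ₂ = 648/44.1 = 14.694 min.
Tank 1: C₁ = C_in(1 − e^(−t/τ₁)). Tank 2 (τ₁ ≠ τ₂): C₂ = C_in[1 − (τ₁ e^(−t/τ₁) − τ₂ e^(−t/τ₂))/(τ₁ − τ₂)].
At t = 9.17: e^(−t/τ₁) = 0.67006, e^(−t/τ₂) = 0.53576.
C₂ = 4.42·[1 − (22.902·0.67006 − 14.694·0.53576)/(8.2086)] = 4.42·0.089545 = 0.39579 g/L.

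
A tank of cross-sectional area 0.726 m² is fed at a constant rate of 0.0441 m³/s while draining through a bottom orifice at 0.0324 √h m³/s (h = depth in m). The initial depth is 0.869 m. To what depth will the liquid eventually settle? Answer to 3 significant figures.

A dh/dt = Q_in − 0.0324 √h. Steady state requires inflow = outflow:
Q_in = 0.0324 √h_ss ⇒ √h_ss = 0.0441/0.0324 = 1.3611.
h_ss = 1.3611² = 1.8526 m. (Since h₀ = 0.869 m < h_ss, the level will rise toward this value.)

1.85 m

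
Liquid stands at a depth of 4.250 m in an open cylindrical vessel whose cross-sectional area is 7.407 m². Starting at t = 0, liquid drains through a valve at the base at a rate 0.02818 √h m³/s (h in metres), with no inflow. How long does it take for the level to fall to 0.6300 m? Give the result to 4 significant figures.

A dh/dt = −Q_out = −0.02818 √h.
∫ h^(−1/2) dh = −(0.02818/A) ∫ dt, giving 2√h = 2√h₀ − (0.02818/A) t.
t = 2A(√h₀ − √h)/0.02818 = 2·7.407·(√4.250 − √0.6300)/0.02818
  = 14.8140 × (2.06155 − 0.793725) / 0.02818 = 666.487 s.

666.5 s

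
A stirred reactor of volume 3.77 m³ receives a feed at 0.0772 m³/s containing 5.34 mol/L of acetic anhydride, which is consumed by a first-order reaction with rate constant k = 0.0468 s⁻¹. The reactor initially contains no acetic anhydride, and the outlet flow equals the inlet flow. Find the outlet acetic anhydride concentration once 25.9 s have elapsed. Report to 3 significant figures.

V dC/dt = Q(C_in − C) − k V C.
This is linear with rate a = Q/V + k = 0.067277 s⁻¹.
C_ss = Q C_in/(Q + kV) = 1.6254 mol/L; C(t) = C_ss + (C₀ − C_ss) e^(−a t).
C(25.9) = 1.6254 + (-1.6254)·e^(−0.067277·25.9) = 1.6254 + (-1.6254)·0.17508 = 1.3408 mol/L.

1.34 mol/L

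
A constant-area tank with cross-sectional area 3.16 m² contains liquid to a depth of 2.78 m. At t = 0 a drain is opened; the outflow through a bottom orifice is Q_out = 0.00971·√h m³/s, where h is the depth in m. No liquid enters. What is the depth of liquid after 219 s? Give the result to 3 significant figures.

1.77 m

Accumulation of liquid (constant cross-section A): A dh/dt = −0.00971 √h.
This is separable: 2 d(√h)/dt = −0.00971/A, so √h = √h₀ − (0.00971/(2A)) t.
√h = √2.78 − 0.00971·219/(2·3.16) = 1.6673 − 0.33647 = 1.3309.
h = 1.3309² = 1.7712 m.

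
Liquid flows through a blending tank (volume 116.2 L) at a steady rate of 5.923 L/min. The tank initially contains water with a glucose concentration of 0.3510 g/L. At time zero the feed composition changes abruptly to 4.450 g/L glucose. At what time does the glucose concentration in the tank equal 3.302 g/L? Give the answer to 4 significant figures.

Accumulation = in − out for the solute gives V dC/dt = Q(C_in − C), so τ = V/Q = 19.6184 min.
C(t) = C_in + (C₀ − C_in) e^(−t/τ). Set C = 3.302 and solve for t:
e^(−t/τ) = (C − C_in)/(C₀ − C_in) = (3.302 − 4.450)/(0.3510 − 4.450) = 0.280068
t = −τ ln(…) = 19.6184 × 1.27272 = 24.9688 min.

24.97 min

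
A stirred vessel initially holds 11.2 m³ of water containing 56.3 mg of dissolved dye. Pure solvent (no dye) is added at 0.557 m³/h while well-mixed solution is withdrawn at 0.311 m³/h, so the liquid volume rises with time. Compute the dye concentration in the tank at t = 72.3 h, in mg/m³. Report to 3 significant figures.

0.584 mg/m³

Let m(t) be the amount of dye. Volume: V(t) = V₀ + (Q_in − Q_out) t = 11.2 + 0.24600 t; V(72.3) = 28.986 m³.
Solute balance: dm/dt = 0 − Q_out C = −Q_out m/V(t).
dm/m = −Q_out dt/(V₀ + 0.24600 t); integrating gives ln(m/m₀) = −(Q_out/(Q_in−Q_out)) ln(V/V₀).
m = m₀ (V₀/V)^(Q_out/(Q_in−Q_out)) = 56.3 × (11.2/28.986)^(1.2642) = 16.921 mg.
C = m/V = 16.921/28.986 = 0.58377 mg/m³.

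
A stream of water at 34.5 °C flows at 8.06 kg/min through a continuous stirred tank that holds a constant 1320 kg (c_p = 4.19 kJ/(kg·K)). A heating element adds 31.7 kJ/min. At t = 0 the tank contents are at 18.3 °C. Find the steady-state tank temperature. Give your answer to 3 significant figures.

Energy balance: M c_p dT/dt = ṁ c_p (T_in − T) + 31.7.
At steady state dT/dt = 0 ⇒ T_ss = T_in + Q̇/(ṁ c_p) = 34.5 + 31.7/(8.06·4.19) = 35.439 °C.

35.4 °C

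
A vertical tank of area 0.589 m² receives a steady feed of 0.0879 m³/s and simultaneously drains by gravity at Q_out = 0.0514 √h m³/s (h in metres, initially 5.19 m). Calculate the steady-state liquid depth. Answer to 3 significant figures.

Level balance: A dh/dt = 0.0879 − 0.0514 √h. Setting dh/dt = 0:
Q_in = 0.0514 √h_ss ⇒ √h_ss = 0.0879/0.0514 = 1.7101.
h_ss = 1.7101² = 2.9245 m. (Since h₀ = 5.19 m > h_ss, the level will fall toward this value.)

2.92 m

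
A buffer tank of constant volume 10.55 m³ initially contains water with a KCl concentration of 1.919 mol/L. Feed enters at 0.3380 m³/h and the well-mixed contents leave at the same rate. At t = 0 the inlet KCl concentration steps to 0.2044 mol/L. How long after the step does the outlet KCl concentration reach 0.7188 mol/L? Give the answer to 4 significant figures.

Transient balance on the dissolved component: V dC/dt = Q(C_in − C), so τ = V/Q = 31.2130 h.
C(t) = C_in + (C₀ − C_in) e^(−t/τ). Set C = 0.7188 and solve for t:
e^(−t/τ) = (C − C_in)/(C₀ − C_in) = (0.7188 − 0.2044)/(1.919 − 0.2044) = 0.300012
t = −τ ln(…) = 31.2130 × 1.20393 = 37.5784 h.

37.58 h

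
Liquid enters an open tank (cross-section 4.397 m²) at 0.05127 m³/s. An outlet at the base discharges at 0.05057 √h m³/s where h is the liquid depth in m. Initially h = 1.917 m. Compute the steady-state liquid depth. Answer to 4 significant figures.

1.028 m

Accumulation of liquid (constant cross-section A): A dh/dt = Q_in − 0.05057 √h. At steady state dh/dt = 0:
Q_in = 0.05057 √h_ss ⇒ √h_ss = 0.05127/0.05057 = 1.01384.
h_ss = 1.01384² = 1.02788 m. (Since h₀ = 1.917 m > h_ss, the level will fall toward this value.)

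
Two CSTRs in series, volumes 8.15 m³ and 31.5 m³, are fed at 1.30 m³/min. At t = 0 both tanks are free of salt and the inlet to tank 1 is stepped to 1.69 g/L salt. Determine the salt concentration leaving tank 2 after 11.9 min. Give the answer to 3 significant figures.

0.383 g/L

Species balance on tank i: dCᵢ/dt = (Cᵢ₋₁ − Cᵢ)/τᵢ with τᵢ = Vᵢ/Q.
τ₁ = 8.15/1.30 = 6.2692 min; τ₂ = 31.5/1.30 = 24.231 min.
Tank 1: C₁ = C_in(1 − e^(−t/τ₁)). Tank 2 (τ₁ ≠ τ₂): C₂ = C_in[1 − (τ₁ e^(−t/τ₁) − τ₂ e^(−t/τ₂))/(τ₁ − τ₂)].
At t = 11.9: e^(−t/τ₁) = 0.14984, e^(−t/τ₂) = 0.61195.
C₂ = 1.69·[1 − (6.2692·0.14984 − 24.231·0.61195)/(-17.962)] = 1.69·0.22676 = 0.38323 g/L.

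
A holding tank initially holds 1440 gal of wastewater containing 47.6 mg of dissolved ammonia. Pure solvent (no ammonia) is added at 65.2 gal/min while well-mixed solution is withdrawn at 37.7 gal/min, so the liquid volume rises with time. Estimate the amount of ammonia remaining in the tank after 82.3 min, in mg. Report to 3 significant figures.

Let m(t) be the amount of ammonia. Volume: V(t) = V₀ + (Q_in − Q_out) t = 1440 + 27.500 t; V(82.3) = 3703.2 gal.
No ammonia enters, so dm/dt = −Q_out · (m/V).
dm/m = −Q_out dt/(V₀ + 27.500 t); integrating gives ln(m/m₀) = −(Q_out/(Q_in−Q_out)) ln(V/V₀).
m = m₀ (V₀/V)^(Q_out/(Q_in−Q_out)) = 47.6 × (1440/3703.2)^(1.3709) = 13.039 mg.

13.0 mg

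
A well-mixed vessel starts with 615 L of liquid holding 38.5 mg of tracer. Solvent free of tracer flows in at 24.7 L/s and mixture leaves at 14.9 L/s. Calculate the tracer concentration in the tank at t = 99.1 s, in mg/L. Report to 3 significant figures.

Total volume: dV/dt = Q_in − Q_out = 9.8000 L/s, so V(t) = 615 + 9.8000 t and V(99.1) = 1586.2 L.
Species balance (pure solvent in): dm/dt = −Q_out · m/V(t).
dm/m = −Q_out dt/(V₀ + 9.8000 t); integrating gives ln(m/m₀) = −(Q_out/(Q_in−Q_out)) ln(V/V₀).
m = m₀ (V₀/V)^(Q_out/(Q_in−Q_out)) = 38.5 × (615/1586.2)^(1.5204) = 9.1169 mg.
C = m/V = 9.1169/1586.2 = 0.0057477 mg/L.

0.00575 mg/L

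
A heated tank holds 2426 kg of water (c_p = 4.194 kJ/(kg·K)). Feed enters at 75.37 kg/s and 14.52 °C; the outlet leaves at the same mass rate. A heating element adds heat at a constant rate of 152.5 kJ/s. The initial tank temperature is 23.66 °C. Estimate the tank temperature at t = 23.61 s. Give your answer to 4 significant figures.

Unsteady energy balance on the tank contents: M c_p dT/dt = ṁ c_p (T_in − T) + 152.5.
Rearrange: dT/dt = (T_ss − T)/τ with τ = M/ṁ = 32.1879 s and T_ss = T_in + Q̇/(ṁ c_p) = 15.0024 °C.
This is linear first-order; T(t) = T_ss + (T₀ − T_ss) e^(−t/τ).
T(23.61) = 15.0024 + (8.65756)·e^(−23.61/32.1879) = 15.0024 + (8.65756)·0.480222 = 19.1600 °C.

19.16 °C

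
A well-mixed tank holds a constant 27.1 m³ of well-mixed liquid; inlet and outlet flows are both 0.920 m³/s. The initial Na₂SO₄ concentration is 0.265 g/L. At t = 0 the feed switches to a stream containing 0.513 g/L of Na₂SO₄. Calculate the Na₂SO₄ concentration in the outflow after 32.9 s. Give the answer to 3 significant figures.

0.432 g/L

Accumulation = in − out for the solute gives V dC/dt = Q(C_in − C).
So dC/dt = (C_in − C)/τ with τ = V/Q = 27.1/0.920 = 29.457 s.
Solution: C(t) = C_in + (C₀ − C_in) e^(−t/τ).
C(32.9) = 0.513 + (0.265 − 0.513)·e^(−32.9/29.457) = 0.513 + (-0.24800)·0.32729 = 0.43183 g/L.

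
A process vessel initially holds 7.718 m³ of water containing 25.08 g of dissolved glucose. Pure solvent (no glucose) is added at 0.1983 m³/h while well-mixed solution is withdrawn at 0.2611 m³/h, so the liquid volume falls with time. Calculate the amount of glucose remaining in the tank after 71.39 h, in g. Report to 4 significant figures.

0.6747 g

Let m(t) be the amount of glucose. Volume: V(t) = V₀ + (Q_in − Q_out) t = 7.718 − 0.0628000 t; V(71.39) = 3.23471 m³.
No glucose enters, so dm/dt = −Q_out · (m/V).
dm/m = −Q_out dt/(V₀ − 0.0628000 t); integrating gives ln(m/m₀) = −(Q_out/(Q_in−Q_out)) ln(V/V₀).
m = m₀ (V₀/V)^(Q_out/(Q_in−Q_out)) = 25.08 × (7.718/3.23471)^(-4.15764) = 0.674701 g.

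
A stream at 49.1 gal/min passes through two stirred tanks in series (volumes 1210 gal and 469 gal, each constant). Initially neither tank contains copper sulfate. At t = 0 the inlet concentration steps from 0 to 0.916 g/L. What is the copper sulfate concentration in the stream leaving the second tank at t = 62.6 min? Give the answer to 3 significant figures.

0.799 g/L

Each tank obeys Vᵢ dCᵢ/dt = Q(Cᵢ₋₁ − Cᵢ), so τᵢ = Vᵢ/Q.
τ₁ = 1210/49.1 = 24.644 min; τ₂ = 469/49.1 = 9.5519 min.
Tank 1: C₁ = C_in(1 − e^(−t/τ₁)). Tank 2 (τ₁ ≠ τ₂): C₂ = C_in[1 − (τ₁ e^(−t/τ₁) − τ₂ e^(−t/τ₂))/(τ₁ − τ₂)].
At t = 62.6: e^(−t/τ₁) = 0.078849, e^(−t/τ₂) = 0.0014249.
C₂ = 0.916·[1 − (24.644·0.078849 − 9.5519·0.0014249)/(15.092)] = 0.916·0.87215 = 0.79889 g/L.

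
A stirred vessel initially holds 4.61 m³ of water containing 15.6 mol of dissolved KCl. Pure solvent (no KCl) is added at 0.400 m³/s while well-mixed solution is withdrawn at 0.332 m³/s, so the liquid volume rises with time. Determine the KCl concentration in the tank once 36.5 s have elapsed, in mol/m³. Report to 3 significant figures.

Let m(t) be the amount of KCl. Volume: V(t) = V₀ + (Q_in − Q_out) t = 4.61 + 0.068000 t; V(36.5) = 7.0920 m³.
No KCl enters, so dm/dt = −Q_out · (m/V).
dm/m = −Q_out dt/(V₀ + 0.068000 t); integrating gives ln(m/m₀) = −(Q_out/(Q_in−Q_out)) ln(V/V₀).
m = m₀ (V₀/V)^(Q_out/(Q_in−Q_out)) = 15.6 × (4.61/7.0920)^(4.8824) = 1.9046 mol.
C = m/V = 1.9046/7.0920 = 0.26855 mol/m³.

0.269 mol/m³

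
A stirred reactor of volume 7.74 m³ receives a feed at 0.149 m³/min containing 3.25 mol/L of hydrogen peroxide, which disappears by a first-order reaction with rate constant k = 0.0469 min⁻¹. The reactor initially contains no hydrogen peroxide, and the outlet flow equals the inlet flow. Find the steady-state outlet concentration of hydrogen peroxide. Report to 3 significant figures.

V dC/dt = Q(C_in − C) − k V C.
At steady state: 0 = Q C_in − (Q + kV) C_ss, so C_ss = Q C_in/(Q + kV).
C_ss = 0.149·3.25/(0.149 + 0.0469·7.74) = 0.48425/0.51201 = 0.94579 mol/L.

0.946 mol/L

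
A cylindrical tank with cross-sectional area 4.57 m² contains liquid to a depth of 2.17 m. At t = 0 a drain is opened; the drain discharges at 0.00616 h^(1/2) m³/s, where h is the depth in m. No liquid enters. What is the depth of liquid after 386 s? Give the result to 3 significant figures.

With no inflow, A dh/dt = −0.00616 √h.
Separate and integrate: 2(√h − √h₀) = −(0.00616/A) t.
√h = √2.17 − 0.00616·386/(2·4.57) = 1.4731 − 0.26015 = 1.2129.
h = 1.2129² = 1.4712 m.

1.47 m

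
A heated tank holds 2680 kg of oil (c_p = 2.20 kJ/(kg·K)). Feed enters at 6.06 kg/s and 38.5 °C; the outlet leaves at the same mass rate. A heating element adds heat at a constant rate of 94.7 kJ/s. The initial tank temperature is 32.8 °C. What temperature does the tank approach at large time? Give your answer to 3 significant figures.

45.6 °C

Unsteady energy balance on the tank contents: M c_p dT/dt = ṁ c_p (T_in − T) + 94.7.
At steady state dT/dt = 0 ⇒ T_ss = T_in + Q̇/(ṁ c_p) = 38.5 + 94.7/(6.06·2.20) = 45.603 °C.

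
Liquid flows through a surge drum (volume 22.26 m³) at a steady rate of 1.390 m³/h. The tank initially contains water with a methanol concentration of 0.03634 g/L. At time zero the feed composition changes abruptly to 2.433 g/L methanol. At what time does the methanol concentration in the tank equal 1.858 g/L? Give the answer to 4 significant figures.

Unsteady species balance (constant V, well mixed): V dC/dt = Q(C_in − C), so τ = V/Q = 16.0144 h.
C(t) = C_in + (C₀ − C_in) e^(−t/τ). Set C = 1.858 and solve for t:
e^(−t/τ) = (C − C_in)/(C₀ − C_in) = (1.858 − 2.433)/(0.03634 − 2.433) = 0.239917
t = −τ ln(…) = 16.0144 × 1.42746 = 22.8599 h.

22.86 h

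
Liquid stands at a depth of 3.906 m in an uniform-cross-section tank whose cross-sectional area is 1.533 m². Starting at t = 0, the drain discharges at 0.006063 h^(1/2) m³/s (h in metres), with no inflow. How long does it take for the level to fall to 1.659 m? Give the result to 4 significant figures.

348.1 s

With no inflow, A dh/dt = −0.006063 √h.
This is separable: 2 d(√h)/dt = −0.006063/A, so √h = √h₀ − (0.006063/(2A)) t.
t = 2A(√h₀ − √h)/0.006063 = 2·1.533·(√3.906 − √1.659)/0.006063
  = 3.06600 × (1.97636 − 1.28802) / 0.006063 = 348.086 s.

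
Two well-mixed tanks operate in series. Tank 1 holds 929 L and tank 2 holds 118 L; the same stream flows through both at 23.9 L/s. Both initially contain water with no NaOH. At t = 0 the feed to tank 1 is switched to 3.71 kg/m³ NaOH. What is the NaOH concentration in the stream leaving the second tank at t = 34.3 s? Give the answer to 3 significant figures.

Species balance on tank i: dCᵢ/dt = (Cᵢ₋₁ − Cᵢ)/τᵢ with τᵢ = Vᵢ/Q.
τ₁ = 929/23.9 = 38.870 s; τ₂ = 118/23.9 = 4.9372 s.
Solving the cascade with C₁(0)=C₂(0)=0 gives C₂(t) = C_in[1 − (τ₁ e^(−t/τ₁) − τ₂ e^(−t/τ₂))/(τ₁ − τ₂)].
At t = 34.3: e^(−t/τ₁) = 0.41378, e^(−t/τ₂) = 0.00096132.
C₂ = 3.71·[1 − (38.870·0.41378 − 4.9372·0.00096132)/(33.933)] = 3.71·0.52616 = 1.9520 kg/m³.

1.95 kg/m³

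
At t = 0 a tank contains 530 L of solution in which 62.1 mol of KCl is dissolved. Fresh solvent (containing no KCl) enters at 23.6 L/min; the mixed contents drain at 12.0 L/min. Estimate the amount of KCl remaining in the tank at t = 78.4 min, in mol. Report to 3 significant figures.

Total volume: dV/dt = Q_in − Q_out = 11.600 L/min, so V(t) = 530 + 11.600 t and V(78.4) = 1439.4 L.
No KCl enters, so dm/dt = −Q_out · (m/V).
dm/m = −Q_out dt/(V₀ + 11.600 t); integrating gives ln(m/m₀) = −(Q_out/(Q_in−Q_out)) ln(V/V₀).
m = m₀ (V₀/V)^(Q_out/(Q_in−Q_out)) = 62.1 × (530/1439.4)^(1.0345) = 22.091 mol.

22.1 mol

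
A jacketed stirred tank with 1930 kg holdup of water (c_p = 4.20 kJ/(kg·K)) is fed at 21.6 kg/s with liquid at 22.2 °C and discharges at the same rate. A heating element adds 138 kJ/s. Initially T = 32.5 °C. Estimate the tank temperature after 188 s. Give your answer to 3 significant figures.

M c_p dT/dt = ṁ c_p (T_in − T) + Q̇.
Rearrange: dT/dt = (T_ss − T)/τ with τ = M/ṁ = 89.352 s and T_ss = T_in + Q̇/(ṁ c_p) = 23.721 °C.
T approaches T_ss exponentially: T(t) = T_ss + (T₀ − T_ss) e^(−t/τ).
T(188) = 23.721 + (8.7788)·e^(−188/89.352) = 23.721 + (8.7788)·0.12196 = 24.792 °C.

24.8 °C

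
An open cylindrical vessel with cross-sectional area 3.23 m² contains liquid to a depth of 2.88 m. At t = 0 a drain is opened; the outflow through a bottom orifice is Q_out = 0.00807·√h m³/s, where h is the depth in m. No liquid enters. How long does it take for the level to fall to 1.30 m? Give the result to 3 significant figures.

Mass balance (ρ constant): A dh/dt = −0.00807 √h.
∫ h^(−1/2) dh = −(0.00807/A) ∫ dt, giving 2√h = 2√h₀ − (0.00807/A) t.
t = 2A(√h₀ − √h)/0.00807 = 2·3.23·(√2.88 − √1.30)/0.00807
  = 6.4600 × (1.6971 − 1.1402) / 0.00807 = 445.78 s.

446 s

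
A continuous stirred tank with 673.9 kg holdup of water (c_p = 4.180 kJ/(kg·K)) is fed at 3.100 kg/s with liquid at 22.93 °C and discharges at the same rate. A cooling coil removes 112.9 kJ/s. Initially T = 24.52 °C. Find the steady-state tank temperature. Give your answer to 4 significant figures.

M c_p dT/dt = ṁ c_p (T_in − T) − Q̇.
At steady state dT/dt = 0 ⇒ T_ss = T_in − Q̇/(ṁ c_p) = 22.93 − 112.9/(3.100·4.180) = 14.2172 °C.

14.22 °C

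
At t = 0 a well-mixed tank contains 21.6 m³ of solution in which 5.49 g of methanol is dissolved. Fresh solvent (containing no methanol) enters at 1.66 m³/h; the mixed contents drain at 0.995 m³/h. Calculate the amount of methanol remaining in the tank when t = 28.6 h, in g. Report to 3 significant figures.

Let m(t) be the amount of methanol. Volume: V(t) = V₀ + (Q_in − Q_out) t = 21.6 + 0.66500 t; V(28.6) = 40.619 m³.
No methanol enters, so dm/dt = −Q_out · (m/V).
dm/m = −Q_out dt/(V₀ + 0.66500 t); integrating gives ln(m/m₀) = −(Q_out/(Q_in−Q_out)) ln(V/V₀).
m = m₀ (V₀/V)^(Q_out/(Q_in−Q_out)) = 5.49 × (21.6/40.619)^(1.4962) = 2.1340 g.

2.13 g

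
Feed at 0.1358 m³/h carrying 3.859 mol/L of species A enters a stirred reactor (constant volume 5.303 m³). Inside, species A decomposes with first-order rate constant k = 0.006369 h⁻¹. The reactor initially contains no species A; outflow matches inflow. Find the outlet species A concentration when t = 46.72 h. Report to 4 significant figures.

V dC/dt = Q(C_in − C) − k V C.
dC/dt = (Q/V) C_in − (Q/V + k) C; effective rate a = Q/V + k = 0.0256081 + 0.006369 = 0.0319771 h⁻¹.
C_ss = Q C_in/(Q + kV) = 3.09039 mol/L; C(t) = C_ss + (C₀ − C_ss) e^(−a t).
C(46.72) = 3.09039 + (-3.09039)·e^(−0.0319771·46.72) = 3.09039 + (-3.09039)·0.224479 = 2.39666 mol/L.

2.397 mol/L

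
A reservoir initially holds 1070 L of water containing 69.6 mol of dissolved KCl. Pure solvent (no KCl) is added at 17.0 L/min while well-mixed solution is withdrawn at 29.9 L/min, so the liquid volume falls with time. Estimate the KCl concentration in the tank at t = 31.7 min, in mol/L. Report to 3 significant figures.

0.0345 mol/L

Let m(t) be the amount of KCl. Volume: V(t) = V₀ + (Q_in − Q_out) t = 1070 − 12.900 t; V(31.7) = 661.07 L.
Species balance (pure solvent in): dm/dt = −Q_out · m/V(t).
dm/m = −Q_out dt/(V₀ − 12.900 t); integrating gives ln(m/m₀) = −(Q_out/(Q_in−Q_out)) ln(V/V₀).
m = m₀ (V₀/V)^(Q_out/(Q_in−Q_out)) = 69.6 × (1070/661.07)^(-2.3178) = 22.796 mol.
C = m/V = 22.796/661.07 = 0.034484 mol/L.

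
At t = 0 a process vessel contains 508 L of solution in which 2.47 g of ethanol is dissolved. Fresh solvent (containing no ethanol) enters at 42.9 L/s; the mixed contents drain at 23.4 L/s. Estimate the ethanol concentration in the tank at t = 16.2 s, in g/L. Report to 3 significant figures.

Let m(t) be the amount of ethanol. Volume: V(t) = V₀ + (Q_in − Q_out) t = 508 + 19.500 t; V(16.2) = 823.90 L.
No ethanol enters, so dm/dt = −Q_out · (m/V).
dm/m = −Q_out dt/(V₀ + 19.500 t); integrating gives ln(m/m₀) = −(Q_out/(Q_in−Q_out)) ln(V/V₀).
m = m₀ (V₀/V)^(Q_out/(Q_in−Q_out)) = 2.47 × (508/823.90)^(1.2000) = 1.3826 g.
C = m/V = 1.3826/823.90 = 0.0016781 g/L.

0.00168 g/L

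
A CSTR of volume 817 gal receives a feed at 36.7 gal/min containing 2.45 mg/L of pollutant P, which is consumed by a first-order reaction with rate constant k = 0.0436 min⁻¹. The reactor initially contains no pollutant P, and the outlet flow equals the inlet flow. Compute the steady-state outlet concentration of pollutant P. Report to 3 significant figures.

V dC/dt = Q(C_in − C) − k V C.
Steady state (dC/dt = 0): C_ss = Q C_in/(Q + kV) = C_in/(1 + kV/Q).
C_ss = 36.7·2.45/(36.7 + 0.0436·817) = 89.915/72.321 = 1.2433 mg/L.

1.24 mg/L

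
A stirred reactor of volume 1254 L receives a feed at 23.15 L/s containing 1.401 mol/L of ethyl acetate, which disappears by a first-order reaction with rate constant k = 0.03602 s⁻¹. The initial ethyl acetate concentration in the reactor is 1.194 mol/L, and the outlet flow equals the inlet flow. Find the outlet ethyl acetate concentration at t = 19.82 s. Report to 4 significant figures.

0.7190 mol/L

Accumulation = in − out − consumed: V dC/dt = Q C_in − Q C − k V C.
This is linear with rate a = Q/V + k = 0.0544809 s⁻¹.
C_ss = Q C_in/(Q + kV) = 0.474730 mol/L; C(t) = C_ss + (C₀ − C_ss) e^(−a t).
C(19.82) = 0.474730 + (0.719270)·e^(−0.0544809·19.82) = 0.474730 + (0.719270)·0.339659 = 0.719037 mol/L.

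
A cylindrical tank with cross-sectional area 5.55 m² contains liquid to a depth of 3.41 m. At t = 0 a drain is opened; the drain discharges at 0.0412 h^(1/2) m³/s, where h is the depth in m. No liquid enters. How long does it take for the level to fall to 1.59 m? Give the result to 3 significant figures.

Unsteady balance on liquid volume: A dh/dt = −0.0412 √h.
Separate and integrate: 2(√h − √h₀) = −(0.0412/A) t.
t = 2A(√h₀ − √h)/0.0412 = 2·5.55·(√3.41 − √1.59)/0.0412
  = 11.100 × (1.8466 − 1.2610) / 0.0412 = 157.79 s.

158 s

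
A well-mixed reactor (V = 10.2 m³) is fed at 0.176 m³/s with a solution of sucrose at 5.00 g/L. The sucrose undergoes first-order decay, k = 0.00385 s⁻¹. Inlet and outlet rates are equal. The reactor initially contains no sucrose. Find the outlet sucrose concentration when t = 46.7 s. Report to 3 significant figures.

Accumulation = in − out − consumed: V dC/dt = Q C_in − Q C − k V C.
dC/dt = (Q/V) C_in − (Q/V + k) C; effective rate a = Q/V + k = 0.017255 + 0.00385 = 0.021105 s⁻¹.
C_ss = Q C_in/(Q + kV) = 4.0879 g/L; C(t) = C_ss + (C₀ − C_ss) e^(−a t).
C(46.7) = 4.0879 + (-4.0879)·e^(−0.021105·46.7) = 4.0879 + (-4.0879)·0.37322 = 2.5622 g/L.

2.56 g/L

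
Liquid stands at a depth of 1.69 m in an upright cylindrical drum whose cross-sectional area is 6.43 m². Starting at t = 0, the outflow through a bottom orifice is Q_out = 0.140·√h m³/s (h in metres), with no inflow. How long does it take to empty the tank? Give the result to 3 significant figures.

119 s

With no inflow, A dh/dt = −0.140 √h.
Separate and integrate: 2(√h − √h₀) = −(0.140/A) t.
Set h = 0: 2√h₀ = (0.140/A) t_empty ⇒ t_empty = 2A√h₀/0.140.
t_empty = 2·6.43·√1.69/0.140 = 12.860·1.3000/0.140 = 119.41 s.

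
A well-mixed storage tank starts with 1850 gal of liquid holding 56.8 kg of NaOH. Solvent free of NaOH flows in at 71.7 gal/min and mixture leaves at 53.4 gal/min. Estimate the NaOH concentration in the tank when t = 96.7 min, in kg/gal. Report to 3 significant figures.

Let m(t) be the amount of NaOH. Volume: V(t) = V₀ + (Q_in − Q_out) t = 1850 + 18.300 t; V(96.7) = 3619.6 gal.
Species balance (pure solvent in): dm/dt = −Q_out · m/V(t).
Separate: dm/m = −Q_out dt/V(t) ⇒ ln(m/m₀) = −(Q_out/(Q_in−Q_out)) ln(V/V₀).
m = m₀ (V₀/V)^(Q_out/(Q_in−Q_out)) = 56.8 × (1850/3619.6)^(2.9180) = 8.0126 kg.
C = m/V = 8.0126/3619.6 = 0.0022137 kg/gal.

0.00221 kg/gal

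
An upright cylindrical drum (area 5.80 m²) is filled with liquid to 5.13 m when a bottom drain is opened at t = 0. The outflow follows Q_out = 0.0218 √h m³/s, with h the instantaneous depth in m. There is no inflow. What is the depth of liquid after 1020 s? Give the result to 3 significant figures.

With no inflow, A dh/dt = −0.0218 √h.
This is separable: 2 d(√h)/dt = −0.0218/A, so √h = √h₀ − (0.0218/(2A)) t.
√h = √5.13 − 0.0218·1020/(2·5.80) = 2.2650 − 1.9169 = 0.34805.
h = 0.34805² = 0.12114 m.

0.121 m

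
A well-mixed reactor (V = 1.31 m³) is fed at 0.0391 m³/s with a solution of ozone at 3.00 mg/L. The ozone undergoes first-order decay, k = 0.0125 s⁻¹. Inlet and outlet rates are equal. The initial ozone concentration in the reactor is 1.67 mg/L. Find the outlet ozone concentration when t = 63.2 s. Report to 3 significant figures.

2.08 mg/L

Accumulation = in − out − consumed: V dC/dt = Q C_in − Q C − k V C.
dC/dt = (Q/V) C_in − (Q/V + k) C; effective rate a = Q/V + k = 0.029847 + 0.0125 = 0.042347 s⁻¹.
C_ss = Q C_in/(Q + kV) = 2.1145 mg/L; C(t) = C_ss + (C₀ − C_ss) e^(−a t).
C(63.2) = 2.1145 + (-0.44447)·e^(−0.042347·63.2) = 2.1145 + (-0.44447)·0.068814 = 2.0839 mg/L.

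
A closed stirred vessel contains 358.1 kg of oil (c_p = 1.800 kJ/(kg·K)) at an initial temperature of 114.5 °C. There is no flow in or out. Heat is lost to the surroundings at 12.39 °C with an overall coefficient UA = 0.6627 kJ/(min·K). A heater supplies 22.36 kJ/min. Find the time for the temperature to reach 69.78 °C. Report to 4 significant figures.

Lumped-capacitance energy balance: M c_p dT/dt = UA(T_amb − T) + Q̇.
τ = M c_p/UA = 972.657 min; T_ss = T_amb + Q̇/UA = 12.39 + 22.36/0.6627 = 46.1308 °C.
T(t) = T_ss + (T₀ − T_ss)e^(−t/τ); set T = 69.78:
t = −τ ln[(T − T_ss)/(T₀ − T_ss)] = −972.657 · ln(0.345905) = 1032.57 min.

1033 min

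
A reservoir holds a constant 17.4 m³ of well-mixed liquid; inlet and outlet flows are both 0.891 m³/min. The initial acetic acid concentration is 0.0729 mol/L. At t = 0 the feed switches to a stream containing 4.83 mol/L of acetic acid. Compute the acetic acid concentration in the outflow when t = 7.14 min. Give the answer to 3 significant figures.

Species balance on the tank: V dC/dt = Q(C_in − C).
Time constant τ = V/Q = 17.4/0.891 = 19.529 min.
Integrating: C(t) = C_in + (C₀ − C_in) e^(−t/τ).
C(7.14) = 4.83 + (0.0729 − 4.83)·e^(−7.14/19.529) = 4.83 + (-4.7571)·0.69377 = 1.5297 mol/L.

1.53 mol/L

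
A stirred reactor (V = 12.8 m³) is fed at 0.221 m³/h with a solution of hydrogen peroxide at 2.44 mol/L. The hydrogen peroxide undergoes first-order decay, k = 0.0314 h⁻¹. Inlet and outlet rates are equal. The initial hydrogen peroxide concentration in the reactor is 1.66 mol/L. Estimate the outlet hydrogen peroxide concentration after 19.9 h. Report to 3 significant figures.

V dC/dt = Q(C_in − C) − k V C.
This is linear with rate a = Q/V + k = 0.048666 h⁻¹.
C_ss = Q C_in/(Q + kV) = 0.86566 mol/L; C(t) = C_ss + (C₀ − C_ss) e^(−a t).
C(19.9) = 0.86566 + (0.79434)·e^(−0.048666·19.9) = 0.86566 + (0.79434)·0.37967 = 1.1673 mol/L.

1.17 mol/L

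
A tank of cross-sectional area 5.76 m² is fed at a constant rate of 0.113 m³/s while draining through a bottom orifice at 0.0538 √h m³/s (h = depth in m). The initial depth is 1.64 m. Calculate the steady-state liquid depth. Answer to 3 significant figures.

4.41 m

Volume balance on the tank: A dh/dt = Q_in − 0.0538 √h. At steady state dh/dt = 0:
Q_in = 0.0538 √h_ss ⇒ √h_ss = 0.113/0.0538 = 2.1004.
h_ss = 2.1004² = 4.4116 m. (Since h₀ = 1.64 m < h_ss, the level will rise toward this value.)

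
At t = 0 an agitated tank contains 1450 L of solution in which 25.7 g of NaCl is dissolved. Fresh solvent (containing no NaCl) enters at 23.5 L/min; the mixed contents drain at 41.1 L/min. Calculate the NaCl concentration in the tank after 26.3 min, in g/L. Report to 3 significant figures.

Let m(t) be the amount of NaCl. Volume: V(t) = V₀ + (Q_in − Q_out) t = 1450 − 17.600 t; V(26.3) = 987.12 L.
No NaCl enters, so dm/dt = −Q_out · (m/V).
Separate: dm/m = −Q_out dt/V(t) ⇒ ln(m/m₀) = −(Q_out/(Q_in−Q_out)) ln(V/V₀).
m = m₀ (V₀/V)^(Q_out/(Q_in−Q_out)) = 25.7 × (1450/987.12)^(-2.3352) = 10.470 g.
C = m/V = 10.470/987.12 = 0.010607 g/L.

0.0106 g/L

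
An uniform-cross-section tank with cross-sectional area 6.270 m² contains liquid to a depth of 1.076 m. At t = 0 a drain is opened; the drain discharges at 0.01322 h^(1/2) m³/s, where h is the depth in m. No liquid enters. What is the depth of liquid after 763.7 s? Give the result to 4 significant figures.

0.05391 m

A dh/dt = −Q_out = −0.01322 √h.
∫ h^(−1/2) dh = −(0.01322/A) ∫ dt, giving 2√h = 2√h₀ − (0.01322/A) t.
√h = √1.076 − 0.01322·763.7/(2·6.270) = 1.03730 − 0.805113 = 0.232191.
h = 0.232191² = 0.0539129 m.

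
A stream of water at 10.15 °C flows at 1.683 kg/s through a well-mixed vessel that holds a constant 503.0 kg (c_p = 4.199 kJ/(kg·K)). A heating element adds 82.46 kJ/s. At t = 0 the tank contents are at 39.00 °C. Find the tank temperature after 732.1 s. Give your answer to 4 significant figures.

Unsteady energy balance on the tank contents: M c_p dT/dt = ṁ c_p (T_in − T) + 82.46.
τ = M/ṁ = 298.871 s; T_ss = T_in + Q̇/(ṁ c_p) = 10.15 + 82.46/(1.683·4.199) = 21.8185 °C.
This is linear first-order; T(t) = T_ss + (T₀ − T_ss) e^(−t/τ).
T(732.1) = 21.8185 + (17.1815)·e^(−732.1/298.871) = 21.8185 + (17.1815)·0.0863323 = 23.3018 °C.

23.30 °C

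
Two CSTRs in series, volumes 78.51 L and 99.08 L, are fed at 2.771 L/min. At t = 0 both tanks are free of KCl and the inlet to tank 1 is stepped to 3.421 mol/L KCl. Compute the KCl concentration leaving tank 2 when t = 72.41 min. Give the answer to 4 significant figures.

Each tank obeys Vᵢ dCᵢ/dt = Q(Cᵢ₋₁ − Cᵢ), so τᵢ = Vᵢ/Q.
τ₁ = 78.51/2.771 = 28.3327 min; τ₂ = 99.08/2.771 = 35.7560 min.
Solving the cascade with C₁(0)=C₂(0)=0 gives C₂(t) = C_in[1 − (τ₁ e^(−t/τ₁) − τ₂ e^(−t/τ₂))/(τ₁ − τ₂)].
At t = 72.41: e^(−t/τ₁) = 0.0776378, e^(−t/τ₂) = 0.131979.
C₂ = 3.421·[1 − (28.3327·0.0776378 − 35.7560·0.131979)/(-7.42331)] = 3.421·0.660615 = 2.25997 mol/L.

2.260 mol/L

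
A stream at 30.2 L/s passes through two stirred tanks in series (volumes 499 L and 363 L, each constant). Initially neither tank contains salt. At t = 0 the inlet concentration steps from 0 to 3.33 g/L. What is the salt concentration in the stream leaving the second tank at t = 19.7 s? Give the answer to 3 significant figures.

1.35 g/L

Species balance on tank i: dCᵢ/dt = (Cᵢ₋₁ − Cᵢ)/τᵢ with τᵢ = Vᵢ/Q.
τ₁ = 499/30.2 = 16.523 s; τ₂ = 363/30.2 = 12.020 s.
Tank 1: C₁ = C_in(1 − e^(−t/τ₁)). Tank 2 (τ₁ ≠ τ₂): C₂ = C_in[1 − (τ₁ e^(−t/τ₁) − τ₂ e^(−t/τ₂))/(τ₁ − τ₂)].
At t = 19.7: e^(−t/τ₁) = 0.30353, e^(−t/τ₂) = 0.19418.
C₂ = 3.33·[1 − (16.523·0.30353 − 12.020·0.19418)/(4.5033)] = 3.33·0.40460 = 1.3473 g/L.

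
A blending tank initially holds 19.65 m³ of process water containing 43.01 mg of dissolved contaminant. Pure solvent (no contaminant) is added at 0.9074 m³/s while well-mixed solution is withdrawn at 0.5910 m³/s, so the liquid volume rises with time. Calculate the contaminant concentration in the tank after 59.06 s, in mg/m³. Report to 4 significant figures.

0.3220 mg/m³

Let m(t) be the amount of contaminant. Volume: V(t) = V₀ + (Q_in − Q_out) t = 19.65 + 0.316400 t; V(59.06) = 38.3366 m³.
No contaminant enters, so dm/dt = −Q_out · (m/V).
Separate: dm/m = −Q_out dt/V(t) ⇒ ln(m/m₀) = −(Q_out/(Q_in−Q_out)) ln(V/V₀).
m = m₀ (V₀/V)^(Q_out/(Q_in−Q_out)) = 43.01 × (19.65/38.3366)^(1.86789) = 12.3428 mg.
C = m/V = 12.3428/38.3366 = 0.321958 mg/m³.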